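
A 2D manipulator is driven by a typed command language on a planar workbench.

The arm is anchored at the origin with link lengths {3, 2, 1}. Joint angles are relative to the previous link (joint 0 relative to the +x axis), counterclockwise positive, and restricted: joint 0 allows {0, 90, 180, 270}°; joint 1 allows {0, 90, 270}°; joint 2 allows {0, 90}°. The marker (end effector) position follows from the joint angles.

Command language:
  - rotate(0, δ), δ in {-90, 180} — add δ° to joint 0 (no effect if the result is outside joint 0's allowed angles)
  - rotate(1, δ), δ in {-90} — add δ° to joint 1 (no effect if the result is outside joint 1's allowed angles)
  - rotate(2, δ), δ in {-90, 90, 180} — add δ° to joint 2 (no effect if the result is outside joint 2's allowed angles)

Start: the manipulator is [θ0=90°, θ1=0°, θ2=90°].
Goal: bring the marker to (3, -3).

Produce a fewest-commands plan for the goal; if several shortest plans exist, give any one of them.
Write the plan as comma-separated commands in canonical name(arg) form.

initial: [θ0=90°, θ1=0°, θ2=90°]
1. rotate(2, -90) → [θ0=90°, θ1=0°, θ2=0°]
2. rotate(1, -90) → [θ0=90°, θ1=270°, θ2=0°]
3. rotate(0, -90) → [θ0=0°, θ1=270°, θ2=0°]
nothing shorter than 3 reaches the goal.

rotate(2, -90), rotate(1, -90), rotate(0, -90)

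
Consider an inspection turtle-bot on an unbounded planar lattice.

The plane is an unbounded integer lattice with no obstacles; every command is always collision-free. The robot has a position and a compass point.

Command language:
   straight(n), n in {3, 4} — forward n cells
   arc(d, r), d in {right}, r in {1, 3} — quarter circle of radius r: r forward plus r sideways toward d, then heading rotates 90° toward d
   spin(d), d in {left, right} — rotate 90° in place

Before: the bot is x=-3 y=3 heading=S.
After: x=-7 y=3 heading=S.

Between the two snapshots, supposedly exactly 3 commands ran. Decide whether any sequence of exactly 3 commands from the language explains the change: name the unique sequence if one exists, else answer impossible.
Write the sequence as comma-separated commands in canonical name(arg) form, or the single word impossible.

key: heading stays S — rotations cancel among the 3 commands
from: x=-3 y=3 heading=S
t=1 spin(right) ⇒ x=-3 y=3 heading=W
t=2 straight(4) ⇒ x=-7 y=3 heading=W
t=3 spin(left) ⇒ x=-7 y=3 heading=S
all 216 alternatives checked — unique.

spin(right), straight(4), spin(left)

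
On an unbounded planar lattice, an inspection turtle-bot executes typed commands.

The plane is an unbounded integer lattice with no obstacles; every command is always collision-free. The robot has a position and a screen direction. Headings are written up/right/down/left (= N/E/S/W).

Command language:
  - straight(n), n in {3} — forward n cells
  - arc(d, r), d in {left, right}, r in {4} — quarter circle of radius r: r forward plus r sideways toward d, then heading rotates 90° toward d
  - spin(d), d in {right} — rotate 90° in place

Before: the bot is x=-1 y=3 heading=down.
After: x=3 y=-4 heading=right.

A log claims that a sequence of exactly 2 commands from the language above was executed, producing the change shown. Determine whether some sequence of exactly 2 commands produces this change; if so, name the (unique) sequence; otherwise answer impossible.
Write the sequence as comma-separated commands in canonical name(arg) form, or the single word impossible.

straight(3), arc(left, 4)

key: position moved to (3,-4) AND the heading swung to E — translation plus rotation needed
t0: x=-1 y=3 heading=down
[1] after straight(3): x=-1 y=0 heading=down
[2] after arc(left, 4): x=3 y=-4 heading=right
no rival 2-sequence matches.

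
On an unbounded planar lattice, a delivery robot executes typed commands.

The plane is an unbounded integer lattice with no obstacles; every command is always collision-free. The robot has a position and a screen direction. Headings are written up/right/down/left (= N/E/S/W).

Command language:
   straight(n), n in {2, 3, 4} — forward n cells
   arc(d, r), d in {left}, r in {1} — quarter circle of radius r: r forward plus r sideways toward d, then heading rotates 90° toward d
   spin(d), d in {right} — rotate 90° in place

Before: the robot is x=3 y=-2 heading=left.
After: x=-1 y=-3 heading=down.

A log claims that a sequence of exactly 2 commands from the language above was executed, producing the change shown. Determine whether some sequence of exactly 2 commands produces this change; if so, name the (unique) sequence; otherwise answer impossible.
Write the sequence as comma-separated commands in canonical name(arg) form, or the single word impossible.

straight(3), arc(left, 1)

key: position moved to (-1,-3) AND the heading swung to S — translation plus rotation needed
initial: x=3 y=-2 heading=left
t=1 straight(3) ⇒ x=0 y=-2 heading=left
t=2 arc(left, 1) ⇒ x=-1 y=-3 heading=down
all 25 alternatives checked — unique.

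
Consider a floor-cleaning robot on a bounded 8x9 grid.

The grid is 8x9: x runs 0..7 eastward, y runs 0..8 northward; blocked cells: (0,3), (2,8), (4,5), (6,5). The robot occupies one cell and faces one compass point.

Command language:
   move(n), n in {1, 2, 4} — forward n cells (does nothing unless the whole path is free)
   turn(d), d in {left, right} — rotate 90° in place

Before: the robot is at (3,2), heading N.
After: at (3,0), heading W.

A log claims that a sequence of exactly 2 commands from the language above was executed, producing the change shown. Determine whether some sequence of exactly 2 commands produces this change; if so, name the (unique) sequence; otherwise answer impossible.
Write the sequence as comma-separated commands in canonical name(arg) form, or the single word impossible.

impossible

all 25 sequences checked — none match.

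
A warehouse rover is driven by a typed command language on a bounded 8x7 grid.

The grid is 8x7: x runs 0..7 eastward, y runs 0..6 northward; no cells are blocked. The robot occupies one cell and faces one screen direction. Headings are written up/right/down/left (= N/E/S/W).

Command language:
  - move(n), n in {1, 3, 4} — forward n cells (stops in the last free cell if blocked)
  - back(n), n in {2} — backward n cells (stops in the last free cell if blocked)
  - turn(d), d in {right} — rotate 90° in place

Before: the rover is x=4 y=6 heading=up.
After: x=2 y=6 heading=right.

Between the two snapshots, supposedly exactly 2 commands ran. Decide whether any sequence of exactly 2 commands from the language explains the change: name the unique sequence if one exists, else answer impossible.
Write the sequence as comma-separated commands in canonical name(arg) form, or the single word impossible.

key: running back(2) before turn(right) would end elsewhere — order is forced
begin: x=4 y=6 heading=up
step 1 (turn(right)): x=4 y=6 heading=right
step 2 (back(2)): x=2 y=6 heading=right
no other 2-command option fits: unique.

turn(right), back(2)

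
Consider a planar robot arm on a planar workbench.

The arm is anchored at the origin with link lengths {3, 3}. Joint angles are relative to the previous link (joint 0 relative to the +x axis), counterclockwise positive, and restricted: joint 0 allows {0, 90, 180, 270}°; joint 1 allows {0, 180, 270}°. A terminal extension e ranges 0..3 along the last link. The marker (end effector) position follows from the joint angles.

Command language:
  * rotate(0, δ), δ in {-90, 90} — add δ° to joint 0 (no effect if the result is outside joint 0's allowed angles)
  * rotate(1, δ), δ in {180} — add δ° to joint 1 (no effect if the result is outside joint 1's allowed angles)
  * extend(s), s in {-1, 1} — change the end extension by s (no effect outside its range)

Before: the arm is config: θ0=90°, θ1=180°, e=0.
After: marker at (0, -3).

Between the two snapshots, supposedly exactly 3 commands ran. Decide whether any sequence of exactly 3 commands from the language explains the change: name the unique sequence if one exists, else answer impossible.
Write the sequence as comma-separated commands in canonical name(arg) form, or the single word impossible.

begin: config: θ0=90°, θ1=180°, e=0
step 1 (extend(1)): config: θ0=90°, θ1=180°, e=1
step 2 (extend(1)): config: θ0=90°, θ1=180°, e=2
step 3 (extend(1)): config: θ0=90°, θ1=180°, e=3
uniquely the one of 125 3-step routes that fits.

extend(1), extend(1), extend(1)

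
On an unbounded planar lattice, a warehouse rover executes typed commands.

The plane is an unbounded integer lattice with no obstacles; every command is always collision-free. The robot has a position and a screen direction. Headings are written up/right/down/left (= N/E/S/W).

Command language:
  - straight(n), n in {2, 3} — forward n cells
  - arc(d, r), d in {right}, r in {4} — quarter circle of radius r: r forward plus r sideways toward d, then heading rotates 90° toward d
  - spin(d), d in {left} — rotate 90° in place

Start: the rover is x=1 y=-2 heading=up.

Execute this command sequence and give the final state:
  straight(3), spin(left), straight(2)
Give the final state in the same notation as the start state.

initial: x=1 y=-2 heading=up
step 1 (straight(3)): x=1 y=1 heading=up
step 2 (spin(left)): x=1 y=1 heading=left
step 3 (straight(2)): x=-1 y=1 heading=left

x=-1 y=1 heading=left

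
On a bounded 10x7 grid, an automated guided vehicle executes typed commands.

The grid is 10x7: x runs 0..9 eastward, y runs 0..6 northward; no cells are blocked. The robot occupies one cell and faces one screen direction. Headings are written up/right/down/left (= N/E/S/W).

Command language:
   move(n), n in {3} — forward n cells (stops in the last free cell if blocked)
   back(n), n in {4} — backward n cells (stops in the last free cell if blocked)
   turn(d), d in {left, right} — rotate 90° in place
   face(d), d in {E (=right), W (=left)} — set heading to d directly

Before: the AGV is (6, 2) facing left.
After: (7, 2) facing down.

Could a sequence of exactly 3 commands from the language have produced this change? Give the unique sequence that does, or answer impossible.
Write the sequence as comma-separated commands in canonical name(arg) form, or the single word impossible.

key: running turn(left) before move(3) would end elsewhere — order is forced
t0: (6, 2) facing left
t=1 move(3) ⇒ (3, 2) facing left
t=2 back(4) ⇒ (7, 2) facing left
t=3 turn(left) ⇒ (7, 2) facing down
no rival 3-sequence matches.

move(3), back(4), turn(left)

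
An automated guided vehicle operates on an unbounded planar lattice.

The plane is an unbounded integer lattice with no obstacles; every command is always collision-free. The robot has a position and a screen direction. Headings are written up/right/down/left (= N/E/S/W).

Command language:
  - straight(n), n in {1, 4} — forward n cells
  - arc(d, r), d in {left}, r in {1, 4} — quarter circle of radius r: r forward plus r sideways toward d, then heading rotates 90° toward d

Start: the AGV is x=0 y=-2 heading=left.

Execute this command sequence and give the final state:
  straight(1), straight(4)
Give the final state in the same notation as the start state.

x=-5 y=-2 heading=left

start: x=0 y=-2 heading=left
t=1 straight(1) ⇒ x=-1 y=-2 heading=left
t=2 straight(4) ⇒ x=-5 y=-2 heading=left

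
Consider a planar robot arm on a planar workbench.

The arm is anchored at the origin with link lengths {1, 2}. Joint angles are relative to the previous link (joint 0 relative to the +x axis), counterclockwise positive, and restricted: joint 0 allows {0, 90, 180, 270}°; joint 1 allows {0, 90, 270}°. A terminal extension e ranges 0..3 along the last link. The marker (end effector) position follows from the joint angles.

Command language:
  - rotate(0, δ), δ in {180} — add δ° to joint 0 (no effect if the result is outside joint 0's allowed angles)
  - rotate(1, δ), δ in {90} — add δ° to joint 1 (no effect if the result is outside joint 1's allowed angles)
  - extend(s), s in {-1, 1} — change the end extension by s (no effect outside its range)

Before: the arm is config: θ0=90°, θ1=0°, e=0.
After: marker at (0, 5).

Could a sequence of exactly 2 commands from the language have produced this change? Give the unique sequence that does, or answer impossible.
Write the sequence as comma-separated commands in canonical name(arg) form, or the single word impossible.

extend(1), extend(1)

start: config: θ0=90°, θ1=0°, e=0
t=1 extend(1) ⇒ config: θ0=90°, θ1=0°, e=1
t=2 extend(1) ⇒ config: θ0=90°, θ1=0°, e=2
all 16 alternatives checked — unique.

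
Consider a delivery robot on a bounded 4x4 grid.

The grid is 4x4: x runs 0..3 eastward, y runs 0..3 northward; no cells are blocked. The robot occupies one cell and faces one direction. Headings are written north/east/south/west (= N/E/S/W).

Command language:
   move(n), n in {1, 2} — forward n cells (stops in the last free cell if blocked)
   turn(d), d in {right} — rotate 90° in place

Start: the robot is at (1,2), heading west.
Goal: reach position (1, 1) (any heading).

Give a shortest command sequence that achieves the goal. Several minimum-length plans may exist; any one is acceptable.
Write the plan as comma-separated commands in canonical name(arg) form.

turn(right), turn(right), turn(right), move(1)

from: at (1,2), heading west
[1] after turn(right): at (1,2), heading north
[2] after turn(right): at (1,2), heading east
[3] after turn(right): at (1,2), heading south
[4] after move(1): at (1,1), heading south
nothing shorter than 4 reaches the goal.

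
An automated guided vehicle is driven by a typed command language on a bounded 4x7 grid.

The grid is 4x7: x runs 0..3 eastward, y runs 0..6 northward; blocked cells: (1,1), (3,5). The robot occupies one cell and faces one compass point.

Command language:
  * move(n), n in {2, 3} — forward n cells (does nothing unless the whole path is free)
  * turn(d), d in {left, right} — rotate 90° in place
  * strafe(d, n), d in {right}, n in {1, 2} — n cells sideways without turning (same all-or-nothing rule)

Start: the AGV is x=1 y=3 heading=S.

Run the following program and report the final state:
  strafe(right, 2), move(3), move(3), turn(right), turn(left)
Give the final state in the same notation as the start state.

t0: x=1 y=3 heading=S
step 1 (strafe(right, 2)): x=1 y=3 heading=S
step 2 (move(3)): x=1 y=3 heading=S
step 3 (move(3)): x=1 y=3 heading=S
step 4 (turn(right)): x=1 y=3 heading=W
step 5 (turn(left)): x=1 y=3 heading=S

x=1 y=3 heading=S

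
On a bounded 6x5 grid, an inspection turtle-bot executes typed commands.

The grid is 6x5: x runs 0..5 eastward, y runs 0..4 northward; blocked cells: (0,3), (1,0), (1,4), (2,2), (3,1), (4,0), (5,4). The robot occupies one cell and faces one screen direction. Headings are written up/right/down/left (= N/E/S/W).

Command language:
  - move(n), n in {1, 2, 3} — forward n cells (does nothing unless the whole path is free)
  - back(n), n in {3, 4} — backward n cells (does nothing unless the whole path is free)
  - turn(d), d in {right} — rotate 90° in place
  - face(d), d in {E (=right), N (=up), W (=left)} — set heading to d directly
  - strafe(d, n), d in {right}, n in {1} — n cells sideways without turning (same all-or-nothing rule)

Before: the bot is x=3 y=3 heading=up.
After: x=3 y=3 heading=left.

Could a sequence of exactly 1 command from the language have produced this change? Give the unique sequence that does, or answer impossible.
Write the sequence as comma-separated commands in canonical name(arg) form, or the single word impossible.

face(W)

key: (3,3) unchanged — the single command moves nothing
from: x=3 y=3 heading=up
[1] after face(W): x=3 y=3 heading=left
no rival 1-sequence matches.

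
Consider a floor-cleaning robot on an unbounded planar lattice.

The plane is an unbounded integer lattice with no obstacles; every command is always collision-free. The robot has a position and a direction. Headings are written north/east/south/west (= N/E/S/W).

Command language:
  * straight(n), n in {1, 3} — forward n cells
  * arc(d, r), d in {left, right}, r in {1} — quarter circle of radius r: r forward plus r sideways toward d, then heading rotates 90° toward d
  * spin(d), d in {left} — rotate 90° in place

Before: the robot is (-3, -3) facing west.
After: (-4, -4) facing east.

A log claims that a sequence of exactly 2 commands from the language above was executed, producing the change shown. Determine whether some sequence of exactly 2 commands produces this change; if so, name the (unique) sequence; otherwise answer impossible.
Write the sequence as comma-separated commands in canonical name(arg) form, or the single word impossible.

arc(left, 1), spin(left)

key: cell and facing (now E) both changed — the 2 commands mix motion and turning
from: (-3, -3) facing west
t=1 arc(left, 1) ⇒ (-4, -4) facing south
t=2 spin(left) ⇒ (-4, -4) facing east
all 25 alternatives checked — unique.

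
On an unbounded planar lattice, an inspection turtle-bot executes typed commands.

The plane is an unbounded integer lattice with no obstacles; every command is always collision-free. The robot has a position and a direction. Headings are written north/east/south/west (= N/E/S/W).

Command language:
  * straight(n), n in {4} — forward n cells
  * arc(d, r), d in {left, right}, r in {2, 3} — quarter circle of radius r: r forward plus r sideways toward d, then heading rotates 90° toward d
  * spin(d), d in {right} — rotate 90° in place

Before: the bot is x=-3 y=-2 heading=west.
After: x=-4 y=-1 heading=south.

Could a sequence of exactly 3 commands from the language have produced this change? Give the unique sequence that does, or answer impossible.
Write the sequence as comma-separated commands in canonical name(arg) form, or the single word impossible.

arc(right, 3), spin(right), arc(right, 2)

key: cell and facing (now S) both changed — the 3 commands mix motion and turning
t0: x=-3 y=-2 heading=west
1. arc(right, 3) → x=-6 y=1 heading=north
2. spin(right) → x=-6 y=1 heading=east
3. arc(right, 2) → x=-4 y=-1 heading=south
no rival 3-sequence matches.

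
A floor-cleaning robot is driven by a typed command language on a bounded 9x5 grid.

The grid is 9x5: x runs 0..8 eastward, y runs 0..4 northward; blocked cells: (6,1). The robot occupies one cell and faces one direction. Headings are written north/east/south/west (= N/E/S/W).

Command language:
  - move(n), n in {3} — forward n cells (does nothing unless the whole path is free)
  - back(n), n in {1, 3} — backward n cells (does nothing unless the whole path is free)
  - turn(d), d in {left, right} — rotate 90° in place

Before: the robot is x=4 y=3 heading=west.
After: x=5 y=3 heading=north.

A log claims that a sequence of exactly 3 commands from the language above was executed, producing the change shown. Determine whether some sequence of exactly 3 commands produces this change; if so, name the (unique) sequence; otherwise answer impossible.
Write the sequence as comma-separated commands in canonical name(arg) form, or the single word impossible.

back(1), turn(right), move(3)

key: move(3) would leave the grid, so it does nothing
begin: x=4 y=3 heading=west
[1] after back(1): x=5 y=3 heading=west
[2] after turn(right): x=5 y=3 heading=north
[3] after move(3): x=5 y=3 heading=north
no other 3-command option fits: unique.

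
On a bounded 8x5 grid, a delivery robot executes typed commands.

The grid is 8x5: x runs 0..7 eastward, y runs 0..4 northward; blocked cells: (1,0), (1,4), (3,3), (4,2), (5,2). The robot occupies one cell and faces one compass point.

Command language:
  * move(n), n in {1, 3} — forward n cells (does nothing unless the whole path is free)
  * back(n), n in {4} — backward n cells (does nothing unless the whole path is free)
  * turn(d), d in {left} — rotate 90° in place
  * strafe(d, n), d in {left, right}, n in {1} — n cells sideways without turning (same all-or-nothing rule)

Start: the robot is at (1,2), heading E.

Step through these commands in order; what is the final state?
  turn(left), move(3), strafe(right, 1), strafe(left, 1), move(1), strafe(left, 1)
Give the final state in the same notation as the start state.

from: at (1,2), heading E
t=1 turn(left) ⇒ at (1,2), heading N
t=2 move(3) ⇒ at (1,2), heading N
t=3 strafe(right, 1) ⇒ at (2,2), heading N
t=4 strafe(left, 1) ⇒ at (1,2), heading N
t=5 move(1) ⇒ at (1,3), heading N
t=6 strafe(left, 1) ⇒ at (0,3), heading N

at (0,3), heading N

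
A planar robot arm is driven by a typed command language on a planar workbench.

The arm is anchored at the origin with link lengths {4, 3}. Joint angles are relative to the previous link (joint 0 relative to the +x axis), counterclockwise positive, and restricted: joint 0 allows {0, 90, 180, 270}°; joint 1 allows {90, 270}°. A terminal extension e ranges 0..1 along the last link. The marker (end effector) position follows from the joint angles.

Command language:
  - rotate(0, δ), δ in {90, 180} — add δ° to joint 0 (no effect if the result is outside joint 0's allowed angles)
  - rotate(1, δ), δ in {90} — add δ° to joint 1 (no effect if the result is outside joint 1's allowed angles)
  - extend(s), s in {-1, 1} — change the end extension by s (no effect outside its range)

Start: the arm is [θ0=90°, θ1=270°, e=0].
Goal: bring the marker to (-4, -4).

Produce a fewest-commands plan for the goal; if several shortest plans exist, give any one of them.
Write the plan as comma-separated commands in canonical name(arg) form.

from: [θ0=90°, θ1=270°, e=0]
step 1 (extend(1)): [θ0=90°, θ1=270°, e=1]
step 2 (rotate(0, 180)): [θ0=270°, θ1=270°, e=1]
no 1-step plan works, so 2 is optimal.

extend(1), rotate(0, 180)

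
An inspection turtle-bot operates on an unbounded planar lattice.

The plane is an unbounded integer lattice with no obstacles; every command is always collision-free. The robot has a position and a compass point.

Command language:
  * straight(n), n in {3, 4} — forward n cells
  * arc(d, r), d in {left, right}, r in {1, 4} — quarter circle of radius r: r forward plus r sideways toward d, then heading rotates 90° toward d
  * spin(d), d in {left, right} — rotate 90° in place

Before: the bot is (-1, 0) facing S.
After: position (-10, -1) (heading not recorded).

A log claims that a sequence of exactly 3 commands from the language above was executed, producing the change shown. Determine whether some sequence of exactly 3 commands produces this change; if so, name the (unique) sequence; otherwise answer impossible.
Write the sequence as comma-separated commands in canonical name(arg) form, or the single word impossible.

key: order matters: swapping arc(right, 1) and straight(4) lands elsewhere
begin: (-1, 0) facing S
step 1 (arc(right, 1)): (-2, -1) facing W
step 2 (straight(4)): (-6, -1) facing W
step 3 (straight(4)): (-10, -1) facing W
no rival 3-sequence matches.

arc(right, 1), straight(4), straight(4)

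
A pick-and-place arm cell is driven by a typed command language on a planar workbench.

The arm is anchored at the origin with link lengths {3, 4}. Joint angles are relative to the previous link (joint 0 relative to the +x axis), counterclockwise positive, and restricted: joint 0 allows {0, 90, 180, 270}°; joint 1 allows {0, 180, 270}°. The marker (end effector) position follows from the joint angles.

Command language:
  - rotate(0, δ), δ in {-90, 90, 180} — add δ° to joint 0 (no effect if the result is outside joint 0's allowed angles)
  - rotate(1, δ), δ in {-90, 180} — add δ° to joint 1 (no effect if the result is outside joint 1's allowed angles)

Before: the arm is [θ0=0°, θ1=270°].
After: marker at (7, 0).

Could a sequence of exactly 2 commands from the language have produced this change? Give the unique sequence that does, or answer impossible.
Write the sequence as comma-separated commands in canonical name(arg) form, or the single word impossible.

key: running rotate(1, 180) before rotate(1, -90) would end elsewhere — order is forced
begin: [θ0=0°, θ1=270°]
1. rotate(1, -90) → [θ0=0°, θ1=180°]
2. rotate(1, 180) → [θ0=0°, θ1=0°]
uniquely the one of 25 2-step routes that fits.

rotate(1, -90), rotate(1, 180)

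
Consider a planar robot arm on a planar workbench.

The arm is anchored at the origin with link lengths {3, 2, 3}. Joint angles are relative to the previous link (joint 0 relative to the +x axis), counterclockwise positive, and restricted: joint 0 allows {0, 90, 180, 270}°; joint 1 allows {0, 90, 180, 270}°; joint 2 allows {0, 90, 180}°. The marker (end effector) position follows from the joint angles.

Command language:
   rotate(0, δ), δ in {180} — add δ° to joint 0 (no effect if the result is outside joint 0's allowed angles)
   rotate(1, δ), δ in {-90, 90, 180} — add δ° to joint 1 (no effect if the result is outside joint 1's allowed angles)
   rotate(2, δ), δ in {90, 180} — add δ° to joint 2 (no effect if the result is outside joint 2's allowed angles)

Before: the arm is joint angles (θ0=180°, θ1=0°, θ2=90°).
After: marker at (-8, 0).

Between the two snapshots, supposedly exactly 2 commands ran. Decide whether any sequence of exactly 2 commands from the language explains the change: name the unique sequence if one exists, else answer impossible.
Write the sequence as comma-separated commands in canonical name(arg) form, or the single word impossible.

key: order matters: swapping rotate(2, 90) and rotate(2, 180) lands elsewhere
begin: joint angles (θ0=180°, θ1=0°, θ2=90°)
[1] after rotate(2, 90): joint angles (θ0=180°, θ1=0°, θ2=180°)
[2] after rotate(2, 180): joint angles (θ0=180°, θ1=0°, θ2=0°)
all 36 alternatives checked — unique.

rotate(2, 90), rotate(2, 180)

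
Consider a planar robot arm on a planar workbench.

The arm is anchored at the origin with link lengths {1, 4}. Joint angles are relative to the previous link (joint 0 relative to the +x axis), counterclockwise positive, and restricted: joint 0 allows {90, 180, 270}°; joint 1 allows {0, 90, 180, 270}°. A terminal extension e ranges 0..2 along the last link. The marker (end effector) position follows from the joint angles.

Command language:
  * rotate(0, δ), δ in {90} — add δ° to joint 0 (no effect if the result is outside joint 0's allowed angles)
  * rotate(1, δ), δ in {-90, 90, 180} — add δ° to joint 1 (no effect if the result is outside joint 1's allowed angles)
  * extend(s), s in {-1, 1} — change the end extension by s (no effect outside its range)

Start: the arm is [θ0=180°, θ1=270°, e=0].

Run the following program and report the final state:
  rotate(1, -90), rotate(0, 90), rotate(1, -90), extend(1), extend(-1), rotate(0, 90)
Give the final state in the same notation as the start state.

begin: [θ0=180°, θ1=270°, e=0]
step 1 (rotate(1, -90)): [θ0=180°, θ1=180°, e=0]
step 2 (rotate(0, 90)): [θ0=270°, θ1=180°, e=0]
step 3 (rotate(1, -90)): [θ0=270°, θ1=90°, e=0]
step 4 (extend(1)): [θ0=270°, θ1=90°, e=1]
step 5 (extend(-1)): [θ0=270°, θ1=90°, e=0]
step 6 (rotate(0, 90)): [θ0=270°, θ1=90°, e=0]

[θ0=270°, θ1=90°, e=0]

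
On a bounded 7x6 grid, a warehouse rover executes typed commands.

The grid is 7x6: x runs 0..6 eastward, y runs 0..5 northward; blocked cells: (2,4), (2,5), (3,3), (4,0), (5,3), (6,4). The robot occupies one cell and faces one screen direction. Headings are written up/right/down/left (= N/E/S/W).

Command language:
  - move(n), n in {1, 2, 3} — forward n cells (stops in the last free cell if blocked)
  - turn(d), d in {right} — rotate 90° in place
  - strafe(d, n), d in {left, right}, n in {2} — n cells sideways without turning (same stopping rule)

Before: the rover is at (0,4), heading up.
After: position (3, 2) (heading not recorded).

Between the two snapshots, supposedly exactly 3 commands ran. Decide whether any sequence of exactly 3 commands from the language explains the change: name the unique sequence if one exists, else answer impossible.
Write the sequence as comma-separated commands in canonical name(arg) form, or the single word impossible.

key: order matters: swapping turn(right) and move(3) lands elsewhere
from: at (0,4), heading up
1. turn(right) → at (0,4), heading right
2. strafe(right, 2) → at (0,2), heading right
3. move(3) → at (3,2), heading right
no rival 3-sequence matches.

turn(right), strafe(right, 2), move(3)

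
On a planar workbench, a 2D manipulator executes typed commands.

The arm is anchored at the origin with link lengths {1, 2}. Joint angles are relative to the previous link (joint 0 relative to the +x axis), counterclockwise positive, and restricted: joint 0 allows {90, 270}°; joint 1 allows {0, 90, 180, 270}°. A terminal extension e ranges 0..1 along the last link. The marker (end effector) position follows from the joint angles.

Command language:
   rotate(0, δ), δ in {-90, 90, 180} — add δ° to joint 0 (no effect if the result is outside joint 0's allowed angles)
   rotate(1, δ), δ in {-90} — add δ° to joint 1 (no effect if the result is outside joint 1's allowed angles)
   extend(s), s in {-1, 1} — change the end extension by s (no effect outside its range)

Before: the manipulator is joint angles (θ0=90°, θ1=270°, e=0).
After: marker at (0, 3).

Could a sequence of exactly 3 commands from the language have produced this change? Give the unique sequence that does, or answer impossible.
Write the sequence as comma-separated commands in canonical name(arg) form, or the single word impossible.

initial: joint angles (θ0=90°, θ1=270°, e=0)
1. rotate(1, -90) → joint angles (θ0=90°, θ1=180°, e=0)
2. rotate(1, -90) → joint angles (θ0=90°, θ1=90°, e=0)
3. rotate(1, -90) → joint angles (θ0=90°, θ1=0°, e=0)
no rival 3-sequence matches.

rotate(1, -90), rotate(1, -90), rotate(1, -90)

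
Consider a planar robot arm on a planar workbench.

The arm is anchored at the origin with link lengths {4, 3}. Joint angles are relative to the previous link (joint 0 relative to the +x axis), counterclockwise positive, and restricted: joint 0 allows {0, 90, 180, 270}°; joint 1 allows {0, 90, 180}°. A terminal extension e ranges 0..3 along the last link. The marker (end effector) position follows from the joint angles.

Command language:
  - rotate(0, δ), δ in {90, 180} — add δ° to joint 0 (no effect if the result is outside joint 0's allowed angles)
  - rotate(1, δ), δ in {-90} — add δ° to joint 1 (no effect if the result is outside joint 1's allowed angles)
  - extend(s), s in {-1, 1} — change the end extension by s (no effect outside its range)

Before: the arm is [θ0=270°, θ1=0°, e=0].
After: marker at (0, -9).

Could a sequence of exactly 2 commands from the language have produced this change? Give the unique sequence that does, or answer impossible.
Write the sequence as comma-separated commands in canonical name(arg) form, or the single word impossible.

extend(1), extend(1)

start: [θ0=270°, θ1=0°, e=0]
1. extend(1) → [θ0=270°, θ1=0°, e=1]
2. extend(1) → [θ0=270°, θ1=0°, e=2]
no other 2-command option fits: unique.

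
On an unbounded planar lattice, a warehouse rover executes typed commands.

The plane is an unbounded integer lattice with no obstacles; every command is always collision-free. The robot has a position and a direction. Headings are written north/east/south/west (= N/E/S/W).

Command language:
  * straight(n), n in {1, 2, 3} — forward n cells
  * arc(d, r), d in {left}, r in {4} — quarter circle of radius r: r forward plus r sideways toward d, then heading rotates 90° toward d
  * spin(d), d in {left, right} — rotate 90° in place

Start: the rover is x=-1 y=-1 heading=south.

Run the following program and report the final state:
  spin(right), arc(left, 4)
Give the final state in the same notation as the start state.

begin: x=-1 y=-1 heading=south
1. spin(right) → x=-1 y=-1 heading=west
2. arc(left, 4) → x=-5 y=-5 heading=south

x=-5 y=-5 heading=south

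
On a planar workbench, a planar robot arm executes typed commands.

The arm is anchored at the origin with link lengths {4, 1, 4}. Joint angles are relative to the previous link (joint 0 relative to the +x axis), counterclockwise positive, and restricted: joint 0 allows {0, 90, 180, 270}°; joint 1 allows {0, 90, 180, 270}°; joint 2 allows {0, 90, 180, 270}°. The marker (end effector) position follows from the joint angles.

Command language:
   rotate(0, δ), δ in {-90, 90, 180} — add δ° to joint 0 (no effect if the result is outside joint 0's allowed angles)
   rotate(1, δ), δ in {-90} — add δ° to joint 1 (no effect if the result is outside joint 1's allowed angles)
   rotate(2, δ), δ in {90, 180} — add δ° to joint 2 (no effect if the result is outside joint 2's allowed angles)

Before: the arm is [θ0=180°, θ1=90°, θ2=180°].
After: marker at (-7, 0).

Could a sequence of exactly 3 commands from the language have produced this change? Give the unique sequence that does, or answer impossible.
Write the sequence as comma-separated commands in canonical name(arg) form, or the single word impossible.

begin: [θ0=180°, θ1=90°, θ2=180°]
[1] after rotate(1, -90): [θ0=180°, θ1=0°, θ2=180°]
[2] after rotate(1, -90): [θ0=180°, θ1=270°, θ2=180°]
[3] after rotate(1, -90): [θ0=180°, θ1=180°, θ2=180°]
no rival 3-sequence matches.

rotate(1, -90), rotate(1, -90), rotate(1, -90)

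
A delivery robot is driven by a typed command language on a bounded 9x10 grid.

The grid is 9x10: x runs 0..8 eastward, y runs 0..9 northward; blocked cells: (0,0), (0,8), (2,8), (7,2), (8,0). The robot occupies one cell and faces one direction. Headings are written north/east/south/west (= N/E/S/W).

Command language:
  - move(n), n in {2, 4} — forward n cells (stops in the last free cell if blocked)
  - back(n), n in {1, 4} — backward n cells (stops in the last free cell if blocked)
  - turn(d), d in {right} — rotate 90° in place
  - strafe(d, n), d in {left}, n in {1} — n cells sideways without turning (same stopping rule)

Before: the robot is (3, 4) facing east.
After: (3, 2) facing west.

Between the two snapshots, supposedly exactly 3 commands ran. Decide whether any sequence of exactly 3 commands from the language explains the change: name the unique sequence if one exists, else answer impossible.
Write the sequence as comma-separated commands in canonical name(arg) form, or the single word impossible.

turn(right), move(2), turn(right)

key: position moved to (3,2) AND the heading swung to W — translation plus rotation needed
start: (3, 4) facing east
step 1 (turn(right)): (3, 4) facing south
step 2 (move(2)): (3, 2) facing south
step 3 (turn(right)): (3, 2) facing west
uniquely the one of 216 3-step routes that fits.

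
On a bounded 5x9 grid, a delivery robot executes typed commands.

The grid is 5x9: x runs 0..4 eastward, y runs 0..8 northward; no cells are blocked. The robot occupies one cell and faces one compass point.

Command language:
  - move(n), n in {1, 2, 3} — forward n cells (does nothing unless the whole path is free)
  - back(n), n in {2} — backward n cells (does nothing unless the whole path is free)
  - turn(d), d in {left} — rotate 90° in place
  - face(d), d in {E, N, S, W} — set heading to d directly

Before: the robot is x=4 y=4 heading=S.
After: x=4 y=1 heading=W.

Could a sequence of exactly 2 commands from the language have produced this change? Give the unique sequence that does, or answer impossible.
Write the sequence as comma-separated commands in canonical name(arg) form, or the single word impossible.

move(3), face(W)

key: running face(W) before move(3) would end elsewhere — order is forced
begin: x=4 y=4 heading=S
t=1 move(3) ⇒ x=4 y=1 heading=S
t=2 face(W) ⇒ x=4 y=1 heading=W
no rival 2-sequence matches.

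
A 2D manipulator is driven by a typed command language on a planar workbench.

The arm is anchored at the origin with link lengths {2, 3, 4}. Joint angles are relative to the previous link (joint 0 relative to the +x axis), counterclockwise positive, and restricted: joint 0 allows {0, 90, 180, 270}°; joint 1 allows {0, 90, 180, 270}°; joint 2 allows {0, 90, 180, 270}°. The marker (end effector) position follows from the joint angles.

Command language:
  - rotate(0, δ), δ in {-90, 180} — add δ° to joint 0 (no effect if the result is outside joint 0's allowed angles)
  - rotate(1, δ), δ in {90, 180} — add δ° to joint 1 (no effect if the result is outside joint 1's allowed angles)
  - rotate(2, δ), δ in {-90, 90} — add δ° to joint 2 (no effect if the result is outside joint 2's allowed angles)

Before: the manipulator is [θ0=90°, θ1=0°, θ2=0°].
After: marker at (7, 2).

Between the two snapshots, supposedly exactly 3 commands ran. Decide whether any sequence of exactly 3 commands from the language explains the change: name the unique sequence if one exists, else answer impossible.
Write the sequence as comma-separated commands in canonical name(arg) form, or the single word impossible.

begin: [θ0=90°, θ1=0°, θ2=0°]
t=1 rotate(1, 90) ⇒ [θ0=90°, θ1=90°, θ2=0°]
t=2 rotate(1, 90) ⇒ [θ0=90°, θ1=180°, θ2=0°]
t=3 rotate(1, 90) ⇒ [θ0=90°, θ1=270°, θ2=0°]
all 216 alternatives checked — unique.

rotate(1, 90), rotate(1, 90), rotate(1, 90)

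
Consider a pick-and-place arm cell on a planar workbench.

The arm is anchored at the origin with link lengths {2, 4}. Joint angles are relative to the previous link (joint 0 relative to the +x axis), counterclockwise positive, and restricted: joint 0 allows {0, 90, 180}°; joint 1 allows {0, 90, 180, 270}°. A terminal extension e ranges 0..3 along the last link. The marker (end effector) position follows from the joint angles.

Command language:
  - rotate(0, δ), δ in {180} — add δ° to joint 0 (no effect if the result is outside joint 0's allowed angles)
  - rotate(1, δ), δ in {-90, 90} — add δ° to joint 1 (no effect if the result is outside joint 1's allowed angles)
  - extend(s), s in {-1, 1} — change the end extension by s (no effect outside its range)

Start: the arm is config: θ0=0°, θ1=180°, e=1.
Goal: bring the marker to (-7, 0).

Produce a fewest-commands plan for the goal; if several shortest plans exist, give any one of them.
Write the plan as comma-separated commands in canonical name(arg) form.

rotate(0, 180), rotate(1, 90), rotate(1, 90)

start: config: θ0=0°, θ1=180°, e=1
1. rotate(0, 180) → config: θ0=180°, θ1=180°, e=1
2. rotate(1, 90) → config: θ0=180°, θ1=270°, e=1
3. rotate(1, 90) → config: θ0=180°, θ1=0°, e=1
nothing shorter than 3 reaches the goal.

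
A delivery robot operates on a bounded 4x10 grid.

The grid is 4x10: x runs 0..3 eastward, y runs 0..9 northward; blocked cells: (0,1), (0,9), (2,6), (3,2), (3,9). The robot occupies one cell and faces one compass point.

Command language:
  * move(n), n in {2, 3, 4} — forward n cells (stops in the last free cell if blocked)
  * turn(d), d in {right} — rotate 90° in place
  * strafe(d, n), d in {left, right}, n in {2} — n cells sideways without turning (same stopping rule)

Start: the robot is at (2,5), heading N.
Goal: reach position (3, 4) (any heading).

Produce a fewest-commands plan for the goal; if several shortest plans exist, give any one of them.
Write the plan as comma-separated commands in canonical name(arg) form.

strafe(right, 2), move(3), turn(right), strafe(right, 2), strafe(right, 2)

start: at (2,5), heading N
step 1 (strafe(right, 2)): at (3,5), heading N
step 2 (move(3)): at (3,8), heading N
step 3 (turn(right)): at (3,8), heading E
step 4 (strafe(right, 2)): at (3,6), heading E
step 5 (strafe(right, 2)): at (3,4), heading E
minimal: 5 command(s), checked below 5.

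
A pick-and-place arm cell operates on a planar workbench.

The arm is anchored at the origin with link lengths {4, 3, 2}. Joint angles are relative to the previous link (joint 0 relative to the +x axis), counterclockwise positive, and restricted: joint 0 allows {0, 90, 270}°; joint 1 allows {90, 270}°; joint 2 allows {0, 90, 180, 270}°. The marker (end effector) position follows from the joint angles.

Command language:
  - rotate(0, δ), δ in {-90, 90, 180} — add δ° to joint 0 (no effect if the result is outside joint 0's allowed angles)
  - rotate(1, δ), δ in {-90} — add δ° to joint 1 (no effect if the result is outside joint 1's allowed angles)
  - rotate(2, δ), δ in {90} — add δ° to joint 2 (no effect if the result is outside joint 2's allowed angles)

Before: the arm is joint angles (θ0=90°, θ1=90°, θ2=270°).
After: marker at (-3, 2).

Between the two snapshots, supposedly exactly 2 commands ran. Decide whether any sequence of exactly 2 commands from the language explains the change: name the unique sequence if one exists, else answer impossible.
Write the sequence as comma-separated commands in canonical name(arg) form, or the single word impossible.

rotate(2, 90), rotate(2, 90)

t0: joint angles (θ0=90°, θ1=90°, θ2=270°)
step 1 (rotate(2, 90)): joint angles (θ0=90°, θ1=90°, θ2=0°)
step 2 (rotate(2, 90)): joint angles (θ0=90°, θ1=90°, θ2=90°)
no other 2-command option fits: unique.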